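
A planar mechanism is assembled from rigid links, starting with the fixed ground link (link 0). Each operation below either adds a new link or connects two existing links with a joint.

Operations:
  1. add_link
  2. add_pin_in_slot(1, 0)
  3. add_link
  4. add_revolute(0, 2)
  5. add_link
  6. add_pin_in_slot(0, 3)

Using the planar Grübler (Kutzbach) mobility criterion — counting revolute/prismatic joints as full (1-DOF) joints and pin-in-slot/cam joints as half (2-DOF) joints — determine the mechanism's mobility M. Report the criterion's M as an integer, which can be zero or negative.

ground; <1,0,0>
#1 <2,0,0>
PS:1↔0 J2 <2,0,1>
#2 <3,0,1>
R:0↔2 J1 <3,1,1>
#3 <4,1,1>
PS:0↔3 J2 <4,1,2>
3×3 − 2×1 − 1×2 = 5

M = 5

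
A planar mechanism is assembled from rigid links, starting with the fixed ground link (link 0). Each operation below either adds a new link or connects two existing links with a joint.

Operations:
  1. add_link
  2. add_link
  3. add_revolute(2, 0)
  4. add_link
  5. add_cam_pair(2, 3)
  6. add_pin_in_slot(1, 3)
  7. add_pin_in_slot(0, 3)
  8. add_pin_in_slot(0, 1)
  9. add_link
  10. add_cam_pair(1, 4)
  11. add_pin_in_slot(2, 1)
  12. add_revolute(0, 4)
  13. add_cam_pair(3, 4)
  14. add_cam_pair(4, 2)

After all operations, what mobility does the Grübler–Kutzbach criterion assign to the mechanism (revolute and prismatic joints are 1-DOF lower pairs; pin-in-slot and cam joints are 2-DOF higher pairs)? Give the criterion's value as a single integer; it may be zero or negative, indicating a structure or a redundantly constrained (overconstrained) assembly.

L=1 J1=0 J2=0
add link → L=2 J1=0 J2=0
add link → L=3 J1=0 J2=0
R@2,0 dof=1 J1 → L=3 J1=1 J2=0
add link → L=4 J1=1 J2=0
C@2,3 dof=2 J2 → L=4 J1=1 J2=1
PS@1,3 dof=2 J2 → L=4 J1=1 J2=2
PS@0,3 dof=2 J2 → L=4 J1=1 J2=3
PS@0,1 dof=2 J2 → L=4 J1=1 J2=4
add link → L=5 J1=1 J2=4
C@1,4 dof=2 J2 → L=5 J1=1 J2=5
PS@2,1 dof=2 J2 → L=5 J1=1 J2=6
R@0,4 dof=1 J1 → L=5 J1=2 J2=6
C@3,4 dof=2 J2 → L=5 J1=2 J2=7
C@4,2 dof=2 J2 → L=5 J1=2 J2=8
M=3(L−1)−2J1−J2=3·4−2·2−8=0

M = 0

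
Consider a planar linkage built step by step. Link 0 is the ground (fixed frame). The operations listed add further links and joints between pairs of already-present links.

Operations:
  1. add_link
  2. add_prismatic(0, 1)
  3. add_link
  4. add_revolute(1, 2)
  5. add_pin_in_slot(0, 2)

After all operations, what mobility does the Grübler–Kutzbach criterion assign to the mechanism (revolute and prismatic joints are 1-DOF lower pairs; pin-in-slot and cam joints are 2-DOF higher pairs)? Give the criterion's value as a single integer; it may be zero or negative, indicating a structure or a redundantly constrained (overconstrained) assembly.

L=1 J1=0 J2=0
add link → L=2 J1=0 J2=0
P@0,1 dof=1 J1 → L=2 J1=1 J2=0
add link → L=3 J1=1 J2=0
R@1,2 dof=1 J1 → L=3 J1=2 J2=0
PS@0,2 dof=2 J2 → L=3 J1=2 J2=1
M=3(L−1)−2J1−J2=3·2−2·2−1=1

M = 1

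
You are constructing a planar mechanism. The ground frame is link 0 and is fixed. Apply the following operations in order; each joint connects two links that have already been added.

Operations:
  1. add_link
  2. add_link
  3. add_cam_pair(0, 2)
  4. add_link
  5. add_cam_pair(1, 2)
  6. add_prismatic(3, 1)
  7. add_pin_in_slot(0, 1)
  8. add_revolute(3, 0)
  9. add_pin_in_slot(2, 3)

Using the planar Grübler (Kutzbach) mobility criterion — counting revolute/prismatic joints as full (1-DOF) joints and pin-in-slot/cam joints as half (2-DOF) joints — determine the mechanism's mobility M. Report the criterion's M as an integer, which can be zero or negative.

M = 1

ground; <1,0,0>
#1 <2,0,0>
#2 <3,0,0>
C:0↔2 J2 <3,0,1>
#3 <4,0,1>
C:1↔2 J2 <4,0,2>
P:3↔1 J1 <4,1,2>
PS:0↔1 J2 <4,1,3>
R:3↔0 J1 <4,2,3>
PS:2↔3 J2 <4,2,4>
3×3 − 2×2 − 1×4 = 1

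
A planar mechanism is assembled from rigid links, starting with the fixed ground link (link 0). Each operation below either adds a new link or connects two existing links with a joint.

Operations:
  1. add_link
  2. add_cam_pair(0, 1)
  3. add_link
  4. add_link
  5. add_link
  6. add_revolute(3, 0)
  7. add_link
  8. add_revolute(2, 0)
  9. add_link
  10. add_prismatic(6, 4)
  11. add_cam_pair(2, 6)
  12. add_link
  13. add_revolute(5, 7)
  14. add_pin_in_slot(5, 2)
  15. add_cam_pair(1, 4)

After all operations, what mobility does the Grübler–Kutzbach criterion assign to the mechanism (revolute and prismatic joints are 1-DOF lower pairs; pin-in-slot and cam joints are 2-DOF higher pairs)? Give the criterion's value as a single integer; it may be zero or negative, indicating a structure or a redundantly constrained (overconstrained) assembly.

(L,J1,J2)=(1,0,0); link0 fixed
link1: (2,0,0)
C 0-1 [J2]: (2,0,1)
link2: (3,0,1)
link3: (4,0,1)
link4: (5,0,1)
R 3-0 [J1]: (5,1,1)
link5: (6,1,1)
R 2-0 [J1]: (6,2,1)
link6: (7,2,1)
P 6-4 [J1]: (7,3,1)
C 2-6 [J2]: (7,3,2)
link7: (8,3,2)
R 5-7 [J1]: (8,4,2)
PS 5-2 [J2]: (8,4,3)
C 1-4 [J2]: (8,4,4)
Grübler: 3·7 − 2·4 − 4 = 9

M = 9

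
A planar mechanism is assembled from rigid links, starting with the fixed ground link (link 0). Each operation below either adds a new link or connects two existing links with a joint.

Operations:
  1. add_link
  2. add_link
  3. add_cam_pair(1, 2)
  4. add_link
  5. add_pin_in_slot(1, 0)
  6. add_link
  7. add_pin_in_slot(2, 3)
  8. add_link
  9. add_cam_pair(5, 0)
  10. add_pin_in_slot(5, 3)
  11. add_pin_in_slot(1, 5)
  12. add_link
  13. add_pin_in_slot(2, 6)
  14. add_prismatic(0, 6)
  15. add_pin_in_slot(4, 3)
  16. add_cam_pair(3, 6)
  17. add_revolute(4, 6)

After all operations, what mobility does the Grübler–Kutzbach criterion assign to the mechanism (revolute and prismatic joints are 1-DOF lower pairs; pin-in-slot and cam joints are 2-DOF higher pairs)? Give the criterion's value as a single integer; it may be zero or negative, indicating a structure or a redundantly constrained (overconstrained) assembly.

L=1 J1=0 J2=0
add link → L=2 J1=0 J2=0
add link → L=3 J1=0 J2=0
C@1,2 dof=2 J2 → L=3 J1=0 J2=1
add link → L=4 J1=0 J2=1
PS@1,0 dof=2 J2 → L=4 J1=0 J2=2
add link → L=5 J1=0 J2=2
PS@2,3 dof=2 J2 → L=5 J1=0 J2=3
add link → L=6 J1=0 J2=3
C@5,0 dof=2 J2 → L=6 J1=0 J2=4
PS@5,3 dof=2 J2 → L=6 J1=0 J2=5
PS@1,5 dof=2 J2 → L=6 J1=0 J2=6
add link → L=7 J1=0 J2=6
PS@2,6 dof=2 J2 → L=7 J1=0 J2=7
P@0,6 dof=1 J1 → L=7 J1=1 J2=7
PS@4,3 dof=2 J2 → L=7 J1=1 J2=8
C@3,6 dof=2 J2 → L=7 J1=1 J2=9
R@4,6 dof=1 J1 → L=7 J1=2 J2=9
M=3(L−1)−2J1−J2=3·6−2·2−9=5

M = 5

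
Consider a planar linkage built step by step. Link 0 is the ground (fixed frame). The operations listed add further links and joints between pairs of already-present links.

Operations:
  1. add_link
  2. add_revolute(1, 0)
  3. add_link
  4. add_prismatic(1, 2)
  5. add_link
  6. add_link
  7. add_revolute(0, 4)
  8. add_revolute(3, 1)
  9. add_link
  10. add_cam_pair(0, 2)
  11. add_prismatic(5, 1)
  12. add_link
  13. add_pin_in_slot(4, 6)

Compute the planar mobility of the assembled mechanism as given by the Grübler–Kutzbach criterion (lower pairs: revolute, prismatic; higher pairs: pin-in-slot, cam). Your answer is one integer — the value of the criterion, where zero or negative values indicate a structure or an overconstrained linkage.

link 0 = ground. State L|J1|J2 = 1|0|0
+link1  2|0|0
R(1,0) f=1→J1  2|1|0
+link2  3|1|0
P(1,2) f=1→J1  3|2|0
+link3  4|2|0
+link4  5|2|0
R(0,4) f=1→J1  5|3|0
R(3,1) f=1→J1  5|4|0
+link5  6|4|0
C(0,2) f=2→J2  6|4|1
P(5,1) f=1→J1  6|5|1
+link6  7|5|1
PS(4,6) f=2→J2  7|5|2
M = 3(7−1)−2·5−2 = 18−10−2 = 6

M = 6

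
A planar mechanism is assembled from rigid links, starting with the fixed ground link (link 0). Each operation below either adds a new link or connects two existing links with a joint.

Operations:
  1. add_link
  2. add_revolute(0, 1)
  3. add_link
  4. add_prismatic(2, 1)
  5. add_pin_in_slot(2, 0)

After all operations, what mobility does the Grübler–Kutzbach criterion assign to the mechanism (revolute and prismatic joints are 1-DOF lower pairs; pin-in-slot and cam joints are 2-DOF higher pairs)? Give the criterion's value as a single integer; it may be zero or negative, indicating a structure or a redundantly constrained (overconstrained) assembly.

M = 1

[1;0;0] (link 0 is ground)
L+ [2;0;0]
R(0,1)∈J1 [2;1;0]
L+ [3;1;0]
P(2,1)∈J1 [3;2;0]
PS(2,0)∈J2 [3;2;1]
mobility = 6 − 4 − 1 = 1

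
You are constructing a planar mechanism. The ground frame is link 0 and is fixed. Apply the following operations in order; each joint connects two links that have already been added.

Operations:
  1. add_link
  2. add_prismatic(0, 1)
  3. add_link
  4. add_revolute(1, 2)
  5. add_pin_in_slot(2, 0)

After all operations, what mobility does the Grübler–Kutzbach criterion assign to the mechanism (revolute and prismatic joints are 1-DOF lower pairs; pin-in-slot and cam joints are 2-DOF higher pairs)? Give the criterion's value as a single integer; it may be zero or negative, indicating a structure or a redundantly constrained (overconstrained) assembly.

M = 1

ground; <1,0,0>
#1 <2,0,0>
P:0↔1 J1 <2,1,0>
#2 <3,1,0>
R:1↔2 J1 <3,2,0>
PS:2↔0 J2 <3,2,1>
3×2 − 2×2 − 1×1 = 1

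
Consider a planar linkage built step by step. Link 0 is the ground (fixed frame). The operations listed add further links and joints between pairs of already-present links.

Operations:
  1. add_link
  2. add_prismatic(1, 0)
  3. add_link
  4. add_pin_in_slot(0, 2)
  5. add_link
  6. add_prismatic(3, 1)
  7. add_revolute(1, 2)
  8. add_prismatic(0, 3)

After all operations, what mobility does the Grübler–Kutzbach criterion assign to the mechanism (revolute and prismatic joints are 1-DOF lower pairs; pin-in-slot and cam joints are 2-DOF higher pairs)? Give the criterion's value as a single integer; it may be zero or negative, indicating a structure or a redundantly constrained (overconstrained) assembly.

ground; <1,0,0>
#1 <2,0,0>
P:1↔0 J1 <2,1,0>
#2 <3,1,0>
PS:0↔2 J2 <3,1,1>
#3 <4,1,1>
P:3↔1 J1 <4,2,1>
R:1↔2 J1 <4,3,1>
P:0↔3 J1 <4,4,1>
3×3 − 2×4 − 1×1 = 0

M = 0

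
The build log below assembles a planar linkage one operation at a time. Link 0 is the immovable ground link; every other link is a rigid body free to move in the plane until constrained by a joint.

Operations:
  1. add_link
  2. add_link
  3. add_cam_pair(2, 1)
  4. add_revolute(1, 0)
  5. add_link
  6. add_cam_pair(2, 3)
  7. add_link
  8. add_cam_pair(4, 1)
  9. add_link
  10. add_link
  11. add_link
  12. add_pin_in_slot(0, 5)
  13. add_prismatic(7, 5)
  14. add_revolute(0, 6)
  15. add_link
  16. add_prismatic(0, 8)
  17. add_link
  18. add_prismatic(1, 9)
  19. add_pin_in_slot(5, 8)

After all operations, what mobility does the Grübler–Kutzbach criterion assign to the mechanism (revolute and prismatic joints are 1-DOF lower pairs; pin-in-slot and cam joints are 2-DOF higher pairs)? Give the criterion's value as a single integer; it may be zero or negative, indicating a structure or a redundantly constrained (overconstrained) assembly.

M = 12

ground; <1,0,0>
#1 <2,0,0>
#2 <3,0,0>
C:2↔1 J2 <3,0,1>
R:1↔0 J1 <3,1,1>
#3 <4,1,1>
C:2↔3 J2 <4,1,2>
#4 <5,1,2>
C:4↔1 J2 <5,1,3>
#5 <6,1,3>
#6 <7,1,3>
#7 <8,1,3>
PS:0↔5 J2 <8,1,4>
P:7↔5 J1 <8,2,4>
R:0↔6 J1 <8,3,4>
#8 <9,3,4>
P:0↔8 J1 <9,4,4>
#9 <10,4,4>
P:1↔9 J1 <10,5,4>
PS:5↔8 J2 <10,5,5>
3×9 − 2×5 − 1×5 = 12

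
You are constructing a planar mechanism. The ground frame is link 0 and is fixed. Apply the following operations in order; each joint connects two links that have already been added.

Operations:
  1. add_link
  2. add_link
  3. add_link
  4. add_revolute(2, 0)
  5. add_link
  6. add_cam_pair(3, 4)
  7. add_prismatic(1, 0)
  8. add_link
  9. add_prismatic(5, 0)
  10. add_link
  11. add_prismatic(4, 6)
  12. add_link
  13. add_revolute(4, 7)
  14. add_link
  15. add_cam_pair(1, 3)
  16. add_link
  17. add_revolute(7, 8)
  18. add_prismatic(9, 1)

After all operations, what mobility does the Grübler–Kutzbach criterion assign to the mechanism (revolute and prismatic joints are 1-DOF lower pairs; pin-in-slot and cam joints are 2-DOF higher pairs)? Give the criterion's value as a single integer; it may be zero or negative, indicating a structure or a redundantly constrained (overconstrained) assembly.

[1;0;0] (link 0 is ground)
L+ [2;0;0]
L+ [3;0;0]
L+ [4;0;0]
R(2,0)∈J1 [4;1;0]
L+ [5;1;0]
C(3,4)∈J2 [5;1;1]
P(1,0)∈J1 [5;2;1]
L+ [6;2;1]
P(5,0)∈J1 [6;3;1]
L+ [7;3;1]
P(4,6)∈J1 [7;4;1]
L+ [8;4;1]
R(4,7)∈J1 [8;5;1]
L+ [9;5;1]
C(1,3)∈J2 [9;5;2]
L+ [10;5;2]
R(7,8)∈J1 [10;6;2]
P(9,1)∈J1 [10;7;2]
mobility = 27 − 14 − 2 = 11

M = 11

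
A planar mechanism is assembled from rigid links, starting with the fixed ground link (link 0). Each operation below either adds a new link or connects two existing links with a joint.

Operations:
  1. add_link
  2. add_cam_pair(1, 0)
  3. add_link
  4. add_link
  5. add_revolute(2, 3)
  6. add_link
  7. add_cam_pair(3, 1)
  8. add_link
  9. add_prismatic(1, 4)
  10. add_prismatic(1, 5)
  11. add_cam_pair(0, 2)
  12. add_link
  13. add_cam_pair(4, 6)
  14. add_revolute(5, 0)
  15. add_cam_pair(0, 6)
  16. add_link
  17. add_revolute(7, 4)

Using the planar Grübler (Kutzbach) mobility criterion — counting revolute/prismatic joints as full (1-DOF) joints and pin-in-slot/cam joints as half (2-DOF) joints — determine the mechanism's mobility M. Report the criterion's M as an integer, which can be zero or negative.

M = 6

(L,J1,J2)=(1,0,0); link0 fixed
link1: (2,0,0)
C 1-0 [J2]: (2,0,1)
link2: (3,0,1)
link3: (4,0,1)
R 2-3 [J1]: (4,1,1)
link4: (5,1,1)
C 3-1 [J2]: (5,1,2)
link5: (6,1,2)
P 1-4 [J1]: (6,2,2)
P 1-5 [J1]: (6,3,2)
C 0-2 [J2]: (6,3,3)
link6: (7,3,3)
C 4-6 [J2]: (7,3,4)
R 5-0 [J1]: (7,4,4)
C 0-6 [J2]: (7,4,5)
link7: (8,4,5)
R 7-4 [J1]: (8,5,5)
Grübler: 3·7 − 2·5 − 5 = 6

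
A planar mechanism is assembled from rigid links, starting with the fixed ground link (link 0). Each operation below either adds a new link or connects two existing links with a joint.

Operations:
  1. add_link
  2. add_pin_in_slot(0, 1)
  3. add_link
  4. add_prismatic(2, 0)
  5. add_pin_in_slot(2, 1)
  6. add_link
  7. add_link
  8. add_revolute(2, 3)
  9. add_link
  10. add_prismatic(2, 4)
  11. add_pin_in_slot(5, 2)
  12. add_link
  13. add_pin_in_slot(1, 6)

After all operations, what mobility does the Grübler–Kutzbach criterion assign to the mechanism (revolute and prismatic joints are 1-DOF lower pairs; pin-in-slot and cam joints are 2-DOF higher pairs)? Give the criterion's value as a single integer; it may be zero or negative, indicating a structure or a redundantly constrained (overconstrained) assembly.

M = 8

ground; <1,0,0>
#1 <2,0,0>
PS:0↔1 J2 <2,0,1>
#2 <3,0,1>
P:2↔0 J1 <3,1,1>
PS:2↔1 J2 <3,1,2>
#3 <4,1,2>
#4 <5,1,2>
R:2↔3 J1 <5,2,2>
#5 <6,2,2>
P:2↔4 J1 <6,3,2>
PS:5↔2 J2 <6,3,3>
#6 <7,3,3>
PS:1↔6 J2 <7,3,4>
3×6 − 2×3 − 1×4 = 8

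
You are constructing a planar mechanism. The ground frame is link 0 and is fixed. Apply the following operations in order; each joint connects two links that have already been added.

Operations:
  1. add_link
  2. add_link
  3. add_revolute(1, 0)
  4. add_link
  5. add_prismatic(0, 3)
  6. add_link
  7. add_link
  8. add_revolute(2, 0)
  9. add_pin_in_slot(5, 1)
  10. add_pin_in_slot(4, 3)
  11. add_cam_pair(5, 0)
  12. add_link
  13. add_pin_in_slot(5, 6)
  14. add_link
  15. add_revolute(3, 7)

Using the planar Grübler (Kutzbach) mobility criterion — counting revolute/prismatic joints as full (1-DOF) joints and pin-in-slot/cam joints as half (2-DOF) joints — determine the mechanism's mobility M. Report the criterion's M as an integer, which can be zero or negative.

link 0 = ground. State L|J1|J2 = 1|0|0
+link1  2|0|0
+link2  3|0|0
R(1,0) f=1→J1  3|1|0
+link3  4|1|0
P(0,3) f=1→J1  4|2|0
+link4  5|2|0
+link5  6|2|0
R(2,0) f=1→J1  6|3|0
PS(5,1) f=2→J2  6|3|1
PS(4,3) f=2→J2  6|3|2
C(5,0) f=2→J2  6|3|3
+link6  7|3|3
PS(5,6) f=2→J2  7|3|4
+link7  8|3|4
R(3,7) f=1→J1  8|4|4
M = 3(8−1)−2·4−4 = 21−8−4 = 9

M = 9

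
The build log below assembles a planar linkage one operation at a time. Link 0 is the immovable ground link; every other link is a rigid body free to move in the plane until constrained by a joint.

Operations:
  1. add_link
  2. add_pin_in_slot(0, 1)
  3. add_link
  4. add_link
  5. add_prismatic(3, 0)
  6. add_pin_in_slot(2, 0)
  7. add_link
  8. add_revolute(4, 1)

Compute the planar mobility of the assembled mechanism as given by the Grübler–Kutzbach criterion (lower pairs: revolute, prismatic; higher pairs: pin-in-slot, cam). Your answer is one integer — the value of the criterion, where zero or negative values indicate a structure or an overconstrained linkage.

[1;0;0] (link 0 is ground)
L+ [2;0;0]
PS(0,1)∈J2 [2;0;1]
L+ [3;0;1]
L+ [4;0;1]
P(3,0)∈J1 [4;1;1]
PS(2,0)∈J2 [4;1;2]
L+ [5;1;2]
R(4,1)∈J1 [5;2;2]
mobility = 12 − 4 − 2 = 6

M = 6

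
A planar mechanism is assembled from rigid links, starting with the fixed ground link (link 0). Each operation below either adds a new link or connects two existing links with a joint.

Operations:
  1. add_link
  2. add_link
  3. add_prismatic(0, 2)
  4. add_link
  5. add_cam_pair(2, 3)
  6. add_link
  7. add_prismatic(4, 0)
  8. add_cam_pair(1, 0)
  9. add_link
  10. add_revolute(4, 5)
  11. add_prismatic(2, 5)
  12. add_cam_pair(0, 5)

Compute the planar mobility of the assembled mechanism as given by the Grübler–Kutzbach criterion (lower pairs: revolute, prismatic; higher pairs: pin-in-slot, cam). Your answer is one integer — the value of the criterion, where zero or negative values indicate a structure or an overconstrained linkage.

(L,J1,J2)=(1,0,0); link0 fixed
link1: (2,0,0)
link2: (3,0,0)
P 0-2 [J1]: (3,1,0)
link3: (4,1,0)
C 2-3 [J2]: (4,1,1)
link4: (5,1,1)
P 4-0 [J1]: (5,2,1)
C 1-0 [J2]: (5,2,2)
link5: (6,2,2)
R 4-5 [J1]: (6,3,2)
P 2-5 [J1]: (6,4,2)
C 0-5 [J2]: (6,4,3)
Grübler: 3·5 − 2·4 − 3 = 4

M = 4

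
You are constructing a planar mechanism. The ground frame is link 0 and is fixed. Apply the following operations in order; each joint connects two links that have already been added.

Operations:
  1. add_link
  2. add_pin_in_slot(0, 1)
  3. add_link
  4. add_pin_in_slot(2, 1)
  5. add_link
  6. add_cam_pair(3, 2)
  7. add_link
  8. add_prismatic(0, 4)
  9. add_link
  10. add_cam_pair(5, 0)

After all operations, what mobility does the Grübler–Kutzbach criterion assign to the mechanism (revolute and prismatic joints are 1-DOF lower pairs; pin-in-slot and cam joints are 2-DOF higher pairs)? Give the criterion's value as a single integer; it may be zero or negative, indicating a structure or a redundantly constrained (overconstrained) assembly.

M = 9

L=1 J1=0 J2=0
add link → L=2 J1=0 J2=0
PS@0,1 dof=2 J2 → L=2 J1=0 J2=1
add link → L=3 J1=0 J2=1
PS@2,1 dof=2 J2 → L=3 J1=0 J2=2
add link → L=4 J1=0 J2=2
C@3,2 dof=2 J2 → L=4 J1=0 J2=3
add link → L=5 J1=0 J2=3
P@0,4 dof=1 J1 → L=5 J1=1 J2=3
add link → L=6 J1=1 J2=3
C@5,0 dof=2 J2 → L=6 J1=1 J2=4
M=3(L−1)−2J1−J2=3·5−2·1−4=9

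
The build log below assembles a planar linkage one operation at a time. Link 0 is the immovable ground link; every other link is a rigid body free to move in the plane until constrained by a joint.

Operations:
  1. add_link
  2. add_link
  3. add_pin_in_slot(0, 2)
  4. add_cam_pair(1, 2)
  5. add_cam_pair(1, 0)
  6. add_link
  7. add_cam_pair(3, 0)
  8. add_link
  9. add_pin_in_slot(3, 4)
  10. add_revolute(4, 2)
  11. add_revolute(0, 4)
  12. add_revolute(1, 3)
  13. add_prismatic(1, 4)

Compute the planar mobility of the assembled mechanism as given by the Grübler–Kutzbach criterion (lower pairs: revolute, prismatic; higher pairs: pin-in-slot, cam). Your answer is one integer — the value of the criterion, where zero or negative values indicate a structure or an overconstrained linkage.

M = -1

link 0 = ground. State L|J1|J2 = 1|0|0
+link1  2|0|0
+link2  3|0|0
PS(0,2) f=2→J2  3|0|1
C(1,2) f=2→J2  3|0|2
C(1,0) f=2→J2  3|0|3
+link3  4|0|3
C(3,0) f=2→J2  4|0|4
+link4  5|0|4
PS(3,4) f=2→J2  5|0|5
R(4,2) f=1→J1  5|1|5
R(0,4) f=1→J1  5|2|5
R(1,3) f=1→J1  5|3|5
P(1,4) f=1→J1  5|4|5
M = 3(5−1)−2·4−5 = 12−8−5 = -1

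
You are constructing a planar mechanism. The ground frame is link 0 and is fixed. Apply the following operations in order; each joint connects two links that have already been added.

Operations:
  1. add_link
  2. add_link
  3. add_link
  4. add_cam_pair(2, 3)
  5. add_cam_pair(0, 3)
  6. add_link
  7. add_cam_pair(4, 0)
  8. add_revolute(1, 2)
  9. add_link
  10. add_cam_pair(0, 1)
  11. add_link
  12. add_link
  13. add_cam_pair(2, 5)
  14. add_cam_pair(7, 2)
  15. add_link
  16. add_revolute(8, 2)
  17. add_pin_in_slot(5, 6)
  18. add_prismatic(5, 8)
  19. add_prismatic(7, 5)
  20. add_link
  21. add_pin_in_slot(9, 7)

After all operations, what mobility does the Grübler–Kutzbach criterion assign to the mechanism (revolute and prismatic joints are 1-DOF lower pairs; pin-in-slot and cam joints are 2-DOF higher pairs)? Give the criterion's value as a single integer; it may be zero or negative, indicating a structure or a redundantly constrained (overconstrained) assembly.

[1;0;0] (link 0 is ground)
L+ [2;0;0]
L+ [3;0;0]
L+ [4;0;0]
C(2,3)∈J2 [4;0;1]
C(0,3)∈J2 [4;0;2]
L+ [5;0;2]
C(4,0)∈J2 [5;0;3]
R(1,2)∈J1 [5;1;3]
L+ [6;1;3]
C(0,1)∈J2 [6;1;4]
L+ [7;1;4]
L+ [8;1;4]
C(2,5)∈J2 [8;1;5]
C(7,2)∈J2 [8;1;6]
L+ [9;1;6]
R(8,2)∈J1 [9;2;6]
PS(5,6)∈J2 [9;2;7]
P(5,8)∈J1 [9;3;7]
P(7,5)∈J1 [9;4;7]
L+ [10;4;7]
PS(9,7)∈J2 [10;4;8]
mobility = 27 − 8 − 8 = 11

M = 11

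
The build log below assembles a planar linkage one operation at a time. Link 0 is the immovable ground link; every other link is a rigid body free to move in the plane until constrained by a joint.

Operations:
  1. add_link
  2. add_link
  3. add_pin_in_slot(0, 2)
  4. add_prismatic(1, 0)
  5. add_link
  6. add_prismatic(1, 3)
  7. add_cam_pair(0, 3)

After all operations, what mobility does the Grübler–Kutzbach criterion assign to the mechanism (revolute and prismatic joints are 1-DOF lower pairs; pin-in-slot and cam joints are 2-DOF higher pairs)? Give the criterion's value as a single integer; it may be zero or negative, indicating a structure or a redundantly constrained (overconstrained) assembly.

L=1 J1=0 J2=0
add link → L=2 J1=0 J2=0
add link → L=3 J1=0 J2=0
PS@0,2 dof=2 J2 → L=3 J1=0 J2=1
P@1,0 dof=1 J1 → L=3 J1=1 J2=1
add link → L=4 J1=1 J2=1
P@1,3 dof=1 J1 → L=4 J1=2 J2=1
C@0,3 dof=2 J2 → L=4 J1=2 J2=2
M=3(L−1)−2J1−J2=3·3−2·2−2=3

M = 3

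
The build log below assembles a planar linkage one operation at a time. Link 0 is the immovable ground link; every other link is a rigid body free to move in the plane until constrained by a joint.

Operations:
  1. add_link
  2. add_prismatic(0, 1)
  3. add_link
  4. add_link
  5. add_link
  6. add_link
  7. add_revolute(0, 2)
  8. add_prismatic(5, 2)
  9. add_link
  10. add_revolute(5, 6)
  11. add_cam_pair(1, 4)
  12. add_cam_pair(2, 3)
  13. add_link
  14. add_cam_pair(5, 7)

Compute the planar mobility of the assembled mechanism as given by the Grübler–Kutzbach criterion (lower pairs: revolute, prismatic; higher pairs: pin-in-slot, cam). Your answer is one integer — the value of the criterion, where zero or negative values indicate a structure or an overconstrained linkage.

link 0 = ground. State L|J1|J2 = 1|0|0
+link1  2|0|0
P(0,1) f=1→J1  2|1|0
+link2  3|1|0
+link3  4|1|0
+link4  5|1|0
+link5  6|1|0
R(0,2) f=1→J1  6|2|0
P(5,2) f=1→J1  6|3|0
+link6  7|3|0
R(5,6) f=1→J1  7|4|0
C(1,4) f=2→J2  7|4|1
C(2,3) f=2→J2  7|4|2
+link7  8|4|2
C(5,7) f=2→J2  8|4|3
M = 3(8−1)−2·4−3 = 21−8−3 = 10

M = 10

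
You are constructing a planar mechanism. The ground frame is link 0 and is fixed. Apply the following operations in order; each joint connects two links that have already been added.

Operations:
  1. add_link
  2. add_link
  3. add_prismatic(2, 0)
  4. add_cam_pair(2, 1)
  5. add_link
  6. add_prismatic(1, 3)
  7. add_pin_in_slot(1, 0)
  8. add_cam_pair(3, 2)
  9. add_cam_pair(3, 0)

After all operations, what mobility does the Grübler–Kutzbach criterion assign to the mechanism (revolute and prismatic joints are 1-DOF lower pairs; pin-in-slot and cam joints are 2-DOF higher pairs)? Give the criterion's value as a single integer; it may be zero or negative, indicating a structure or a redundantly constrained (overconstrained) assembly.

ground; <1,0,0>
#1 <2,0,0>
#2 <3,0,0>
P:2↔0 J1 <3,1,0>
C:2↔1 J2 <3,1,1>
#3 <4,1,1>
P:1↔3 J1 <4,2,1>
PS:1↔0 J2 <4,2,2>
C:3↔2 J2 <4,2,3>
C:3↔0 J2 <4,2,4>
3×3 − 2×2 − 1×4 = 1

M = 1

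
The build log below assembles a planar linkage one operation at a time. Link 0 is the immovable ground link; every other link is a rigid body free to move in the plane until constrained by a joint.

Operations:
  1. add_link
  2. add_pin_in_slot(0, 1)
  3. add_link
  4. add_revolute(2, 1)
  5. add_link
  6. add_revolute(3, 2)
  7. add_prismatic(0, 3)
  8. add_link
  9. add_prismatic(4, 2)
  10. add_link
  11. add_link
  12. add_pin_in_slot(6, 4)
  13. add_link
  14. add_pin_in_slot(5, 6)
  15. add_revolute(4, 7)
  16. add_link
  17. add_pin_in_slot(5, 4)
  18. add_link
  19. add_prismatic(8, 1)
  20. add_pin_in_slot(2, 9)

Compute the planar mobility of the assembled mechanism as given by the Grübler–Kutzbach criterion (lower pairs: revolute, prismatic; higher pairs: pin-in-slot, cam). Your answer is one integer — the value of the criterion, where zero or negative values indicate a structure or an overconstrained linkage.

M = 10

link 0 = ground. State L|J1|J2 = 1|0|0
+link1  2|0|0
PS(0,1) f=2→J2  2|0|1
+link2  3|0|1
R(2,1) f=1→J1  3|1|1
+link3  4|1|1
R(3,2) f=1→J1  4|2|1
P(0,3) f=1→J1  4|3|1
+link4  5|3|1
P(4,2) f=1→J1  5|4|1
+link5  6|4|1
+link6  7|4|1
PS(6,4) f=2→J2  7|4|2
+link7  8|4|2
PS(5,6) f=2→J2  8|4|3
R(4,7) f=1→J1  8|5|3
+link8  9|5|3
PS(5,4) f=2→J2  9|5|4
+link9  10|5|4
P(8,1) f=1→J1  10|6|4
PS(2,9) f=2→J2  10|6|5
M = 3(10−1)−2·6−5 = 27−12−5 = 10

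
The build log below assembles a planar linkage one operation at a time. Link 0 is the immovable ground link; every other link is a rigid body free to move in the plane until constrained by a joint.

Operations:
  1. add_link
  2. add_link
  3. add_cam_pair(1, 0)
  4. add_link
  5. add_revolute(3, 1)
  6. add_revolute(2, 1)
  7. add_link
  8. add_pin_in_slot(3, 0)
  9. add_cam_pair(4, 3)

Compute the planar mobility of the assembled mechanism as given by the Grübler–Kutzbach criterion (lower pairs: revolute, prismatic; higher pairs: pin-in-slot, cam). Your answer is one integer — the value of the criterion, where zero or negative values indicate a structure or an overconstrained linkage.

M = 5

[1;0;0] (link 0 is ground)
L+ [2;0;0]
L+ [3;0;0]
C(1,0)∈J2 [3;0;1]
L+ [4;0;1]
R(3,1)∈J1 [4;1;1]
R(2,1)∈J1 [4;2;1]
L+ [5;2;1]
PS(3,0)∈J2 [5;2;2]
C(4,3)∈J2 [5;2;3]
mobility = 12 − 4 − 3 = 5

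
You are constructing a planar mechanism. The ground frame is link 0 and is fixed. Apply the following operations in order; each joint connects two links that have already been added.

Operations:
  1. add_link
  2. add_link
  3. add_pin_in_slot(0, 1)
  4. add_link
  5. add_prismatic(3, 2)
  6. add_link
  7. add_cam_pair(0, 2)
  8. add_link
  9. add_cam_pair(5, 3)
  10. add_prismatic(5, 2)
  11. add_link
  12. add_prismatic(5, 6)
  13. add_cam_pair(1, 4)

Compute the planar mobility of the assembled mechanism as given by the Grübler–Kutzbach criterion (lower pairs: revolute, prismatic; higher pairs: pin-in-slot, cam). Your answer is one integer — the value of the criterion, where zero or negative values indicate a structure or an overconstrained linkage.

M = 8

[1;0;0] (link 0 is ground)
L+ [2;0;0]
L+ [3;0;0]
PS(0,1)∈J2 [3;0;1]
L+ [4;0;1]
P(3,2)∈J1 [4;1;1]
L+ [5;1;1]
C(0,2)∈J2 [5;1;2]
L+ [6;1;2]
C(5,3)∈J2 [6;1;3]
P(5,2)∈J1 [6;2;3]
L+ [7;2;3]
P(5,6)∈J1 [7;3;3]
C(1,4)∈J2 [7;3;4]
mobility = 18 − 6 − 4 = 8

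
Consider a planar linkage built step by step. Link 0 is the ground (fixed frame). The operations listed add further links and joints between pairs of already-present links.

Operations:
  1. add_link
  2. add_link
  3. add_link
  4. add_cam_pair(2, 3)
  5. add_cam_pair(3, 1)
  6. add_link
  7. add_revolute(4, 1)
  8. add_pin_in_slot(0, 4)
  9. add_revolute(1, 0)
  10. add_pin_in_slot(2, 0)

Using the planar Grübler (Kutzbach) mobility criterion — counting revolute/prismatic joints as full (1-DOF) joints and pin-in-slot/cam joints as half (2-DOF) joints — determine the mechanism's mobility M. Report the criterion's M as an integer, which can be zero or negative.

M = 4

[1;0;0] (link 0 is ground)
L+ [2;0;0]
L+ [3;0;0]
L+ [4;0;0]
C(2,3)∈J2 [4;0;1]
C(3,1)∈J2 [4;0;2]
L+ [5;0;2]
R(4,1)∈J1 [5;1;2]
PS(0,4)∈J2 [5;1;3]
R(1,0)∈J1 [5;2;3]
PS(2,0)∈J2 [5;2;4]
mobility = 12 − 4 − 4 = 4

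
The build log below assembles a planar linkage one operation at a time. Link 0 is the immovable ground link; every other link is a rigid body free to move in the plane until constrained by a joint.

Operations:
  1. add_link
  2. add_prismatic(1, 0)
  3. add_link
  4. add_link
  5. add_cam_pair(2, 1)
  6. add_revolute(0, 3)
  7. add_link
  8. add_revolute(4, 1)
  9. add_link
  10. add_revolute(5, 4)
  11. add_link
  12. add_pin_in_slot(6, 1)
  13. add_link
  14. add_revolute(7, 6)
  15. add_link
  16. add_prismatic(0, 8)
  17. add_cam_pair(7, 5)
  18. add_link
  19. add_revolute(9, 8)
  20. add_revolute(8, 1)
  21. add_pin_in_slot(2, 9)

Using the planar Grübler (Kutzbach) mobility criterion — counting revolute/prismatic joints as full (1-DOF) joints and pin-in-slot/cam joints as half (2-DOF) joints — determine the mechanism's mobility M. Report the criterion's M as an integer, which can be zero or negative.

M = 7

ground; <1,0,0>
#1 <2,0,0>
P:1↔0 J1 <2,1,0>
#2 <3,1,0>
#3 <4,1,0>
C:2↔1 J2 <4,1,1>
R:0↔3 J1 <4,2,1>
#4 <5,2,1>
R:4↔1 J1 <5,3,1>
#5 <6,3,1>
R:5↔4 J1 <6,4,1>
#6 <7,4,1>
PS:6↔1 J2 <7,4,2>
#7 <8,4,2>
R:7↔6 J1 <8,5,2>
#8 <9,5,2>
P:0↔8 J1 <9,6,2>
C:7↔5 J2 <9,6,3>
#9 <10,6,3>
R:9↔8 J1 <10,7,3>
R:8↔1 J1 <10,8,3>
PS:2↔9 J2 <10,8,4>
3×9 − 2×8 − 1×4 = 7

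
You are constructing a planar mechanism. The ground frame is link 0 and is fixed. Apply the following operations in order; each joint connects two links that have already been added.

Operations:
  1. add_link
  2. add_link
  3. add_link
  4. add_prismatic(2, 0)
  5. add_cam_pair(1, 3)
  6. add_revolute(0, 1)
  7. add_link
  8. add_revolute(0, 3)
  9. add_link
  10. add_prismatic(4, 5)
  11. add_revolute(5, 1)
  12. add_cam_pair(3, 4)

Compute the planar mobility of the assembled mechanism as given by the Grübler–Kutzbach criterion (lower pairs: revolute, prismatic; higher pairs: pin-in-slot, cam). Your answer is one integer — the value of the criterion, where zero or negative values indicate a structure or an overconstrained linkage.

link 0 = ground. State L|J1|J2 = 1|0|0
+link1  2|0|0
+link2  3|0|0
+link3  4|0|0
P(2,0) f=1→J1  4|1|0
C(1,3) f=2→J2  4|1|1
R(0,1) f=1→J1  4|2|1
+link4  5|2|1
R(0,3) f=1→J1  5|3|1
+link5  6|3|1
P(4,5) f=1→J1  6|4|1
R(5,1) f=1→J1  6|5|1
C(3,4) f=2→J2  6|5|2
M = 3(6−1)−2·5−2 = 15−10−2 = 3

M = 3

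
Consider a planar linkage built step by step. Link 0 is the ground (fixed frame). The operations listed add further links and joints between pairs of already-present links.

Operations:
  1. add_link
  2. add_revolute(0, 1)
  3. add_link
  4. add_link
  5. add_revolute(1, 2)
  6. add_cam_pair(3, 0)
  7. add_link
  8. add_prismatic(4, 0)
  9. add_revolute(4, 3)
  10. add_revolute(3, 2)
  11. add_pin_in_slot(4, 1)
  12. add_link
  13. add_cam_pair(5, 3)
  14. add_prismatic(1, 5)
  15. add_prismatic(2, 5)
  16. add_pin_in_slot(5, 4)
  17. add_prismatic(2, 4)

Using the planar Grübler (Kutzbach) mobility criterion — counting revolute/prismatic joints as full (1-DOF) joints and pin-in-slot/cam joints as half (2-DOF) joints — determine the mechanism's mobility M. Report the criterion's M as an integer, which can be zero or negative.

M = -5

L=1 J1=0 J2=0
add link → L=2 J1=0 J2=0
R@0,1 dof=1 J1 → L=2 J1=1 J2=0
add link → L=3 J1=1 J2=0
add link → L=4 J1=1 J2=0
R@1,2 dof=1 J1 → L=4 J1=2 J2=0
C@3,0 dof=2 J2 → L=4 J1=2 J2=1
add link → L=5 J1=2 J2=1
P@4,0 dof=1 J1 → L=5 J1=3 J2=1
R@4,3 dof=1 J1 → L=5 J1=4 J2=1
R@3,2 dof=1 J1 → L=5 J1=5 J2=1
PS@4,1 dof=2 J2 → L=5 J1=5 J2=2
add link → L=6 J1=5 J2=2
C@5,3 dof=2 J2 → L=6 J1=5 J2=3
P@1,5 dof=1 J1 → L=6 J1=6 J2=3
P@2,5 dof=1 J1 → L=6 J1=7 J2=3
PS@5,4 dof=2 J2 → L=6 J1=7 J2=4
P@2,4 dof=1 J1 → L=6 J1=8 J2=4
M=3(L−1)−2J1−J2=3·5−2·8−4=-5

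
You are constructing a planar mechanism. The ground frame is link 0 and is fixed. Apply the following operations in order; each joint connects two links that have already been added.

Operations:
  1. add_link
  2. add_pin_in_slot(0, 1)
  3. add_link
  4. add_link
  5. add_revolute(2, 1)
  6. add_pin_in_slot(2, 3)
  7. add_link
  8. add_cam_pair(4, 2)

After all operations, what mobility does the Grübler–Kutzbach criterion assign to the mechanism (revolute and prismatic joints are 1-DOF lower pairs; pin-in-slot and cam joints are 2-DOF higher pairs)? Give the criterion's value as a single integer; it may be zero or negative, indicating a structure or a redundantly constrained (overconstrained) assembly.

[1;0;0] (link 0 is ground)
L+ [2;0;0]
PS(0,1)∈J2 [2;0;1]
L+ [3;0;1]
L+ [4;0;1]
R(2,1)∈J1 [4;1;1]
PS(2,3)∈J2 [4;1;2]
L+ [5;1;2]
C(4,2)∈J2 [5;1;3]
mobility = 12 − 2 − 3 = 7

M = 7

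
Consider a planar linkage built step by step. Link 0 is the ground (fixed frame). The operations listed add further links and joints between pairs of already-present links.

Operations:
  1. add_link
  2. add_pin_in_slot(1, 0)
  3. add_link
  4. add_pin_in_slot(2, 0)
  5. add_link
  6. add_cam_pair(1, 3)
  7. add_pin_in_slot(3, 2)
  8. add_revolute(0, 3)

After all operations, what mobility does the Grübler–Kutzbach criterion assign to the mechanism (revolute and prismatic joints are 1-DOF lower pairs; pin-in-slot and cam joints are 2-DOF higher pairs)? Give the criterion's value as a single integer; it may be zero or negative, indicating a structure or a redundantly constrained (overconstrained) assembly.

(L,J1,J2)=(1,0,0); link0 fixed
link1: (2,0,0)
PS 1-0 [J2]: (2,0,1)
link2: (3,0,1)
PS 2-0 [J2]: (3,0,2)
link3: (4,0,2)
C 1-3 [J2]: (4,0,3)
PS 3-2 [J2]: (4,0,4)
R 0-3 [J1]: (4,1,4)
Grübler: 3·3 − 2·1 − 4 = 3

M = 3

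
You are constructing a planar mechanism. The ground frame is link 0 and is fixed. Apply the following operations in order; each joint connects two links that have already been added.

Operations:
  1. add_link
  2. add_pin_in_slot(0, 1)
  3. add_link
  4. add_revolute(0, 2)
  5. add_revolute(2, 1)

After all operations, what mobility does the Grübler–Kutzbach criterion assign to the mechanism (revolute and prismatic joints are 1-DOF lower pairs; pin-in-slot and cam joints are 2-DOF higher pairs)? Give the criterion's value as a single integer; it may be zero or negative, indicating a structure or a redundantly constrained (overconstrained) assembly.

ground; <1,0,0>
#1 <2,0,0>
PS:0↔1 J2 <2,0,1>
#2 <3,0,1>
R:0↔2 J1 <3,1,1>
R:2↔1 J1 <3,2,1>
3×2 − 2×2 − 1×1 = 1

M = 1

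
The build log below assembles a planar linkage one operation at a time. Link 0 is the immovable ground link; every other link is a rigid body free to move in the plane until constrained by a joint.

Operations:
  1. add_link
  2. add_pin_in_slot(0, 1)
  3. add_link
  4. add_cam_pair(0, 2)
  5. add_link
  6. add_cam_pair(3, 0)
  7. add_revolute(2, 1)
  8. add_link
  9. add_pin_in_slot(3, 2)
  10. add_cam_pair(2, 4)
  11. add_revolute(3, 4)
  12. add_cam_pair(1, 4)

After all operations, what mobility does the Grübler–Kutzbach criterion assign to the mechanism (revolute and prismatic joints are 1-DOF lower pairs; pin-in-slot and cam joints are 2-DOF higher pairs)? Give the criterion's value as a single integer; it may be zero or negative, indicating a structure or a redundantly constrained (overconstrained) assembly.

M = 2

[1;0;0] (link 0 is ground)
L+ [2;0;0]
PS(0,1)∈J2 [2;0;1]
L+ [3;0;1]
C(0,2)∈J2 [3;0;2]
L+ [4;0;2]
C(3,0)∈J2 [4;0;3]
R(2,1)∈J1 [4;1;3]
L+ [5;1;3]
PS(3,2)∈J2 [5;1;4]
C(2,4)∈J2 [5;1;5]
R(3,4)∈J1 [5;2;5]
C(1,4)∈J2 [5;2;6]
mobility = 12 − 4 − 6 = 2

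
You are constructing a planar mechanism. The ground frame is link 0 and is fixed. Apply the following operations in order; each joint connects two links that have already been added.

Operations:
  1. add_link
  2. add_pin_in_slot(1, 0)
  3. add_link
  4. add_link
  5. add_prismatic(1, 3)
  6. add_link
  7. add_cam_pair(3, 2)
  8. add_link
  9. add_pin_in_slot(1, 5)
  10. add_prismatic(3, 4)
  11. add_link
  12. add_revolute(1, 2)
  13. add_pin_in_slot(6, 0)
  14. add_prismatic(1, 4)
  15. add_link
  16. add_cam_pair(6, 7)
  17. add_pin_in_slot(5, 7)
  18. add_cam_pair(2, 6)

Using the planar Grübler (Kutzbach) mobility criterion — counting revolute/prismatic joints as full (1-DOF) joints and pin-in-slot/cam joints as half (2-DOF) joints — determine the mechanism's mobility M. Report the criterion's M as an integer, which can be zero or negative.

M = 6

link 0 = ground. State L|J1|J2 = 1|0|0
+link1  2|0|0
PS(1,0) f=2→J2  2|0|1
+link2  3|0|1
+link3  4|0|1
P(1,3) f=1→J1  4|1|1
+link4  5|1|1
C(3,2) f=2→J2  5|1|2
+link5  6|1|2
PS(1,5) f=2→J2  6|1|3
P(3,4) f=1→J1  6|2|3
+link6  7|2|3
R(1,2) f=1→J1  7|3|3
PS(6,0) f=2→J2  7|3|4
P(1,4) f=1→J1  7|4|4
+link7  8|4|4
C(6,7) f=2→J2  8|4|5
PS(5,7) f=2→J2  8|4|6
C(2,6) f=2→J2  8|4|7
M = 3(8−1)−2·4−7 = 21−8−7 = 6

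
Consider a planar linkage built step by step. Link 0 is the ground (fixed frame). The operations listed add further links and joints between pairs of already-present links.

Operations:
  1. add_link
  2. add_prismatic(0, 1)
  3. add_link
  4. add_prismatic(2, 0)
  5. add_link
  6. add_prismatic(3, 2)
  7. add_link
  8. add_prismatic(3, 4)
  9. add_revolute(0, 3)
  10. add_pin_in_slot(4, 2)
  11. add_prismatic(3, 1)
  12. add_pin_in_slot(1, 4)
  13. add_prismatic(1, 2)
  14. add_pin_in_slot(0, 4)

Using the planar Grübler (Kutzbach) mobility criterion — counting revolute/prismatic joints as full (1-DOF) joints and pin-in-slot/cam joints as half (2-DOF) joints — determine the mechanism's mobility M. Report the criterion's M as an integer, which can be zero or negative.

M = -5

link 0 = ground. State L|J1|J2 = 1|0|0
+link1  2|0|0
P(0,1) f=1→J1  2|1|0
+link2  3|1|0
P(2,0) f=1→J1  3|2|0
+link3  4|2|0
P(3,2) f=1→J1  4|3|0
+link4  5|3|0
P(3,4) f=1→J1  5|4|0
R(0,3) f=1→J1  5|5|0
PS(4,2) f=2→J2  5|5|1
P(3,1) f=1→J1  5|6|1
PS(1,4) f=2→J2  5|6|2
P(1,2) f=1→J1  5|7|2
PS(0,4) f=2→J2  5|7|3
M = 3(5−1)−2·7−3 = 12−14−3 = -5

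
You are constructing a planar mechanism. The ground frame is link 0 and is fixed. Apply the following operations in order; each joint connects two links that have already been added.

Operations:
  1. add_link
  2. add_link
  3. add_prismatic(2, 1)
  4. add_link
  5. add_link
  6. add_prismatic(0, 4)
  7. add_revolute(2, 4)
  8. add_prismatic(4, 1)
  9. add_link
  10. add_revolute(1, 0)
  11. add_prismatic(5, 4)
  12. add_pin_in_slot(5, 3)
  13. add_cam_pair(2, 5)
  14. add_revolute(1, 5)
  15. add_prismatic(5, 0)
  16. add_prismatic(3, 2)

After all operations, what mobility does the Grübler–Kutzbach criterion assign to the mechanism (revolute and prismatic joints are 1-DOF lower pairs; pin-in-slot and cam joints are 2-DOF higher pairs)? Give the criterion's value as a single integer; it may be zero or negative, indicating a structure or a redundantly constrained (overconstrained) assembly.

[1;0;0] (link 0 is ground)
L+ [2;0;0]
L+ [3;0;0]
P(2,1)∈J1 [3;1;0]
L+ [4;1;0]
L+ [5;1;0]
P(0,4)∈J1 [5;2;0]
R(2,4)∈J1 [5;3;0]
P(4,1)∈J1 [5;4;0]
L+ [6;4;0]
R(1,0)∈J1 [6;5;0]
P(5,4)∈J1 [6;6;0]
PS(5,3)∈J2 [6;6;1]
C(2,5)∈J2 [6;6;2]
R(1,5)∈J1 [6;7;2]
P(5,0)∈J1 [6;8;2]
P(3,2)∈J1 [6;9;2]
mobility = 15 − 18 − 2 = -5

M = -5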